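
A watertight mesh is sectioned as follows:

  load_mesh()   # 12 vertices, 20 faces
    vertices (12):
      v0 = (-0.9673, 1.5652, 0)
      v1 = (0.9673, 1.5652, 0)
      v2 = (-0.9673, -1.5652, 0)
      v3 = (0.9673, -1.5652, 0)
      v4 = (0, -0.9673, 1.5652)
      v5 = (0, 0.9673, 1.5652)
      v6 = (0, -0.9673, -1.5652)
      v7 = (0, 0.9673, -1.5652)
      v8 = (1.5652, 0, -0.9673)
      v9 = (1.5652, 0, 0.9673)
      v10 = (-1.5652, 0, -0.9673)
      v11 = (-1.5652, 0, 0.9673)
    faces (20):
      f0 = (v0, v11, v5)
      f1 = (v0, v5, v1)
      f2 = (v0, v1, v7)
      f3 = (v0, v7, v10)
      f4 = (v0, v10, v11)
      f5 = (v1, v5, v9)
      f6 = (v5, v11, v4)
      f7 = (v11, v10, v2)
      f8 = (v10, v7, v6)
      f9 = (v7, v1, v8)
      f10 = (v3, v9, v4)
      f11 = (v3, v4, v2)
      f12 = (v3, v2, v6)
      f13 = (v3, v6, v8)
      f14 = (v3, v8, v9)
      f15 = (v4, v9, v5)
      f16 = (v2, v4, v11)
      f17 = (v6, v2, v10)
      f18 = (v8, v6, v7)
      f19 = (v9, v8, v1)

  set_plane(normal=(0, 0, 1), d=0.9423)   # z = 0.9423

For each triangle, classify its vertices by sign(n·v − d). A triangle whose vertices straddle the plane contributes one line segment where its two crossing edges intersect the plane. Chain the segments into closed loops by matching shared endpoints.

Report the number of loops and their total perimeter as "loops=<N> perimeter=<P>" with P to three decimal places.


loops=1 perimeter=8.302

Straddling triangles (10 of 20):
  (v0,v11,v5) [-++] → (-1.54975, 0.0404528, 0.9423)–(-0.384955, 1.20525, 0.9423)  len=1.6473
  (v0,v5,v1) [-+-] → (-0.384955, 1.20525, 0.9423)–(0.384955, 1.20525, 0.9423)  len=0.7699
  (v0,v10,v11) [--+] → (-1.5652, 0, 0.9423)–(-1.54975, 0.0404528, 0.9423)  len=0.0433
  (v1,v5,v9) [-++] → (0.384955, 1.20525, 0.9423)–(1.54975, 0.0404528, 0.9423)  len=1.6473
  (v11,v10,v2) [+--] → (-1.5652, 0, 0.9423)–(-1.54975, -0.0404528, 0.9423)  len=0.0433
  (v3,v9,v4) [-++] → (1.54975, -0.0404528, 0.9423)–(0.384955, -1.20525, 0.9423)  len=1.6473
  (v3,v4,v2) [-+-] → (0.384955, -1.20525, 0.9423)–(-0.384955, -1.20525, 0.9423)  len=0.7699
  (v3,v8,v9) [--+] → (1.5652, 0, 0.9423)–(1.54975, -0.0404528, 0.9423)  len=0.0433
  (v2,v4,v11) [-++] → (-0.384955, -1.20525, 0.9423)–(-1.54975, -0.0404528, 0.9423)  len=1.6473
  (v9,v8,v1) [+--] → (1.5652, 0, 0.9423)–(1.54975, 0.0404528, 0.9423)  len=0.0433

Chained into 1 loop(s):
  loop 1: 10 segments, perimeter = 8.3021
Total perimeter = 8.302


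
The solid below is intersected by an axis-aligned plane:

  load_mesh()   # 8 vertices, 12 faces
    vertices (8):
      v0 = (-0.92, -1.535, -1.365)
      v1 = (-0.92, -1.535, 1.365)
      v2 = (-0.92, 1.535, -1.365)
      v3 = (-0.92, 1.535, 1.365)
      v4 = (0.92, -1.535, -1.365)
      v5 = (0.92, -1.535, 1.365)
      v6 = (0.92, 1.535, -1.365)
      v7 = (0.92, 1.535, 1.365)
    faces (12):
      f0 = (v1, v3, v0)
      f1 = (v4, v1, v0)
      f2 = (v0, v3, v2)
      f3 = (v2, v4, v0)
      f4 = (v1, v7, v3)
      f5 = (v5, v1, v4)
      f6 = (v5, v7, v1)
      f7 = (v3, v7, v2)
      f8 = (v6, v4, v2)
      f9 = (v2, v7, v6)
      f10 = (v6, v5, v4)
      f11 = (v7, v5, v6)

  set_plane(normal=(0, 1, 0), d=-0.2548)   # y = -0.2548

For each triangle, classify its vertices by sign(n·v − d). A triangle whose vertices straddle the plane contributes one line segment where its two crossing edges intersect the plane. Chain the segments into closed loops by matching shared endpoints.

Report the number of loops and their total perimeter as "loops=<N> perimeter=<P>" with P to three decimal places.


Straddling triangles (8 of 12):
  (v1,v3,v0) [-+-] → (-0.92, -0.2548, 1.365)–(-0.92, -0.2548, -0.226581)  len=1.5916
  (v0,v3,v2) [-++] → (-0.92, -0.2548, -0.226581)–(-0.92, -0.2548, -1.365)  len=1.1384
  (v2,v4,v0) [+--] → (0.152714, -0.2548, -1.365)–(-0.92, -0.2548, -1.365)  len=1.0727
  (v1,v7,v3) [-++] → (-0.152714, -0.2548, 1.365)–(-0.92, -0.2548, 1.365)  len=0.7673
  (v5,v7,v1) [-+-] → (0.92, -0.2548, 1.365)–(-0.152714, -0.2548, 1.365)  len=1.0727
  (v6,v4,v2) [+-+] → (0.92, -0.2548, -1.365)–(0.152714, -0.2548, -1.365)  len=0.7673
  (v6,v5,v4) [+--] → (0.92, -0.2548, 0.226581)–(0.92, -0.2548, -1.365)  len=1.5916
  (v7,v5,v6) [+-+] → (0.92, -0.2548, 1.365)–(0.92, -0.2548, 0.226581)  len=1.1384

Chained into 1 loop(s):
  loop 1: 8 segments, perimeter = 9.1400
Total perimeter = 9.140

loops=1 perimeter=9.140


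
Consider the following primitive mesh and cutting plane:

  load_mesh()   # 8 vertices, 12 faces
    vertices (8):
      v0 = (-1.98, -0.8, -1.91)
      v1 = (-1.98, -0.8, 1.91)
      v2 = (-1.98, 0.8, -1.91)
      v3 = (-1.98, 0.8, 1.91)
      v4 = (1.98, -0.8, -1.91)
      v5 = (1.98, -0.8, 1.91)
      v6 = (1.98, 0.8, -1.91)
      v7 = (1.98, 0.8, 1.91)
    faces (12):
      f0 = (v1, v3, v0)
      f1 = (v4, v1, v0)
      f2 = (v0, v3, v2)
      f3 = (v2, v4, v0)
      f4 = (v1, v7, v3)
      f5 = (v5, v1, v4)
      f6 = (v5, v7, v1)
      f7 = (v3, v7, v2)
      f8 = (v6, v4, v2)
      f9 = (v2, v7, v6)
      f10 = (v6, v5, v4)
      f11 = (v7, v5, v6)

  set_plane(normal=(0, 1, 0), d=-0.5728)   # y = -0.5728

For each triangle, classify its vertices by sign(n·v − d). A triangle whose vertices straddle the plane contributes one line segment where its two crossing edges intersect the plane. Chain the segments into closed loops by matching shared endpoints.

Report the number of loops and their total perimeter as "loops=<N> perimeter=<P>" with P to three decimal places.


Straddling triangles (8 of 12):
  (v1,v3,v0) [-+-] → (-1.98, -0.5728, 1.91)–(-1.98, -0.5728, -1.36756)  len=3.2776
  (v0,v3,v2) [-++] → (-1.98, -0.5728, -1.36756)–(-1.98, -0.5728, -1.91)  len=0.5424
  (v2,v4,v0) [+--] → (1.41768, -0.5728, -1.91)–(-1.98, -0.5728, -1.91)  len=3.3977
  (v1,v7,v3) [-++] → (-1.41768, -0.5728, 1.91)–(-1.98, -0.5728, 1.91)  len=0.5623
  (v5,v7,v1) [-+-] → (1.98, -0.5728, 1.91)–(-1.41768, -0.5728, 1.91)  len=3.3977
  (v6,v4,v2) [+-+] → (1.98, -0.5728, -1.91)–(1.41768, -0.5728, -1.91)  len=0.5623
  (v6,v5,v4) [+--] → (1.98, -0.5728, 1.36756)–(1.98, -0.5728, -1.91)  len=3.2776
  (v7,v5,v6) [+-+] → (1.98, -0.5728, 1.91)–(1.98, -0.5728, 1.36756)  len=0.5424

Chained into 1 loop(s):
  loop 1: 8 segments, perimeter = 15.5600
Total perimeter = 15.560

loops=1 perimeter=15.560


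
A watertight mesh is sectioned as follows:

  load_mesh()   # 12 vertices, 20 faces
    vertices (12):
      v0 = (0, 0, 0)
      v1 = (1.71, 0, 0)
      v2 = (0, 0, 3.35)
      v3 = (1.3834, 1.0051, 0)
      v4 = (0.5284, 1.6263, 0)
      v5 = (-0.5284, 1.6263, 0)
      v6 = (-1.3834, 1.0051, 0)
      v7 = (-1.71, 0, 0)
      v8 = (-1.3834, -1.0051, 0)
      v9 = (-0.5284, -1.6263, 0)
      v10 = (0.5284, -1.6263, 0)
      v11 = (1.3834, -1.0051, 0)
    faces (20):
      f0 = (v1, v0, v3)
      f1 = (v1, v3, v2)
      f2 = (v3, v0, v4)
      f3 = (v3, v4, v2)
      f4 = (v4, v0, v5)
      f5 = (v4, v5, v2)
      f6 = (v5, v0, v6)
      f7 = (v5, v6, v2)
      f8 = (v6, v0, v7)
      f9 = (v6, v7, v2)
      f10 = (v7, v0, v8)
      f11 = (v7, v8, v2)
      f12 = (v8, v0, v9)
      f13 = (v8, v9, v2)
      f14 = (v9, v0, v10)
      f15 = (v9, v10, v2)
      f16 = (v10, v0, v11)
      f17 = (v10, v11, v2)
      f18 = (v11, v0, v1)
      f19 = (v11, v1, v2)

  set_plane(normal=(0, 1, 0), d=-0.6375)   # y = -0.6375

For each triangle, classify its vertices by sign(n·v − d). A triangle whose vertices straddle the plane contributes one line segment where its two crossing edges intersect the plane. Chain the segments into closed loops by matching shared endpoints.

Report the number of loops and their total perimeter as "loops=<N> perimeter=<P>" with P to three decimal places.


loops=1 perimeter=8.276

Straddling triangles (10 of 20):
  (v7,v0,v8) [++-] → (-0.877443, -0.6375, 0)–(-1.50285, -0.6375, 0)  len=0.6254
  (v7,v8,v2) [+-+] → (-1.50285, -0.6375, 0)–(-0.877443, -0.6375, 1.22521)  len=1.3756
  (v8,v0,v9) [-+-] → (-0.877443, -0.6375, 0)–(-0.20713, -0.6375, 0)  len=0.6703
  (v8,v9,v2) [--+] → (-0.20713, -0.6375, 2.03682)–(-0.877443, -0.6375, 1.22521)  len=1.0526
  (v9,v0,v10) [-+-] → (-0.20713, -0.6375, 0)–(0.20713, -0.6375, 0)  len=0.4143
  (v9,v10,v2) [--+] → (0.20713, -0.6375, 2.03682)–(-0.20713, -0.6375, 2.03682)  len=0.4143
  (v10,v0,v11) [-+-] → (0.20713, -0.6375, 0)–(0.877443, -0.6375, 0)  len=0.6703
  (v10,v11,v2) [--+] → (0.877443, -0.6375, 1.22521)–(0.20713, -0.6375, 2.03682)  len=1.0526
  (v11,v0,v1) [-++] → (0.877443, -0.6375, 0)–(1.50285, -0.6375, 0)  len=0.6254
  (v11,v1,v2) [-++] → (1.50285, -0.6375, 0)–(0.877443, -0.6375, 1.22521)  len=1.3756

Chained into 1 loop(s):
  loop 1: 10 segments, perimeter = 8.2764
Total perimeter = 8.276


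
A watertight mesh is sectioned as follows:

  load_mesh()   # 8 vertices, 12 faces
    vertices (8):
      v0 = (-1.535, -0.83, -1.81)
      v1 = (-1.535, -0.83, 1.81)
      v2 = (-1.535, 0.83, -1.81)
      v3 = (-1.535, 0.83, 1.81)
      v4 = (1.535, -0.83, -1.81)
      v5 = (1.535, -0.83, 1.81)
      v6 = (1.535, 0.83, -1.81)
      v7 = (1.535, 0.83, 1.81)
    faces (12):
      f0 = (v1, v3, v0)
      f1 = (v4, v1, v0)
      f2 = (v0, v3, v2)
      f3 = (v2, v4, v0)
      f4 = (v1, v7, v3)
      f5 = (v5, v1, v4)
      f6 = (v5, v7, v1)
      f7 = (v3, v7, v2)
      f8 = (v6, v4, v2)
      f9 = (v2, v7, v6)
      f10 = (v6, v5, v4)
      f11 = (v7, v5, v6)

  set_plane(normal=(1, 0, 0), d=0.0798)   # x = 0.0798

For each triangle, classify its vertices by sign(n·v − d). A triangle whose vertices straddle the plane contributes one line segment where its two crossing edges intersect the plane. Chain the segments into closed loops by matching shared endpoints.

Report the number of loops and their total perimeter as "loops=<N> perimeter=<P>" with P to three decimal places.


Straddling triangles (8 of 12):
  (v4,v1,v0) [+--] → (0.0798, -0.83, -0.0940964)–(0.0798, -0.83, -1.81)  len=1.7159
  (v2,v4,v0) [-+-] → (0.0798, -0.0431492, -1.81)–(0.0798, -0.83, -1.81)  len=0.7869
  (v1,v7,v3) [-+-] → (0.0798, 0.0431492, 1.81)–(0.0798, 0.83, 1.81)  len=0.7869
  (v5,v1,v4) [+-+] → (0.0798, -0.83, 1.81)–(0.0798, -0.83, -0.0940964)  len=1.9041
  (v5,v7,v1) [++-] → (0.0798, 0.0431492, 1.81)–(0.0798, -0.83, 1.81)  len=0.8731
  (v3,v7,v2) [-+-] → (0.0798, 0.83, 1.81)–(0.0798, 0.83, 0.0940964)  len=1.7159
  (v6,v4,v2) [++-] → (0.0798, -0.0431492, -1.81)–(0.0798, 0.83, -1.81)  len=0.8731
  (v2,v7,v6) [-++] → (0.0798, 0.83, 0.0940964)–(0.0798, 0.83, -1.81)  len=1.9041

Chained into 1 loop(s):
  loop 1: 8 segments, perimeter = 10.5600
Total perimeter = 10.560

loops=1 perimeter=10.560


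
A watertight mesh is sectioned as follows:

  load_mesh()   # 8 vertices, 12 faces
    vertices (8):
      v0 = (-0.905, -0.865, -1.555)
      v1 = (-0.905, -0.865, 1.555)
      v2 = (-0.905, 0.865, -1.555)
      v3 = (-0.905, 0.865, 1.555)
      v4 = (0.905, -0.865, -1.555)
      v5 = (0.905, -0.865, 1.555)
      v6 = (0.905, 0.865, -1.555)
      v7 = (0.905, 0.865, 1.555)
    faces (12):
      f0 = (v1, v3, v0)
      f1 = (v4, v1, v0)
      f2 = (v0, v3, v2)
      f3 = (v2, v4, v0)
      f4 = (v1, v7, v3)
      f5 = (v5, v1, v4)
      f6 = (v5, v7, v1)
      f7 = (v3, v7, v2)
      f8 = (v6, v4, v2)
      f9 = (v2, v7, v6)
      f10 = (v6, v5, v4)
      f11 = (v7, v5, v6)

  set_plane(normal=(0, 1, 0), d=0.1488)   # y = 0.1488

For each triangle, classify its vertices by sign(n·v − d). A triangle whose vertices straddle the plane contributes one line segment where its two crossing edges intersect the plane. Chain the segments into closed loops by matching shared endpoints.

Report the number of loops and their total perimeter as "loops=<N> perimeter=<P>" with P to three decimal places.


loops=1 perimeter=9.840

Straddling triangles (8 of 12):
  (v1,v3,v0) [-+-] → (-0.905, 0.1488, 1.555)–(-0.905, 0.1488, 0.267496)  len=1.2875
  (v0,v3,v2) [-++] → (-0.905, 0.1488, 0.267496)–(-0.905, 0.1488, -1.555)  len=1.8225
  (v2,v4,v0) [+--] → (-0.155681, 0.1488, -1.555)–(-0.905, 0.1488, -1.555)  len=0.7493
  (v1,v7,v3) [-++] → (0.155681, 0.1488, 1.555)–(-0.905, 0.1488, 1.555)  len=1.0607
  (v5,v7,v1) [-+-] → (0.905, 0.1488, 1.555)–(0.155681, 0.1488, 1.555)  len=0.7493
  (v6,v4,v2) [+-+] → (0.905, 0.1488, -1.555)–(-0.155681, 0.1488, -1.555)  len=1.0607
  (v6,v5,v4) [+--] → (0.905, 0.1488, -0.267496)–(0.905, 0.1488, -1.555)  len=1.2875
  (v7,v5,v6) [+-+] → (0.905, 0.1488, 1.555)–(0.905, 0.1488, -0.267496)  len=1.8225

Chained into 1 loop(s):
  loop 1: 8 segments, perimeter = 9.8400
Total perimeter = 9.840


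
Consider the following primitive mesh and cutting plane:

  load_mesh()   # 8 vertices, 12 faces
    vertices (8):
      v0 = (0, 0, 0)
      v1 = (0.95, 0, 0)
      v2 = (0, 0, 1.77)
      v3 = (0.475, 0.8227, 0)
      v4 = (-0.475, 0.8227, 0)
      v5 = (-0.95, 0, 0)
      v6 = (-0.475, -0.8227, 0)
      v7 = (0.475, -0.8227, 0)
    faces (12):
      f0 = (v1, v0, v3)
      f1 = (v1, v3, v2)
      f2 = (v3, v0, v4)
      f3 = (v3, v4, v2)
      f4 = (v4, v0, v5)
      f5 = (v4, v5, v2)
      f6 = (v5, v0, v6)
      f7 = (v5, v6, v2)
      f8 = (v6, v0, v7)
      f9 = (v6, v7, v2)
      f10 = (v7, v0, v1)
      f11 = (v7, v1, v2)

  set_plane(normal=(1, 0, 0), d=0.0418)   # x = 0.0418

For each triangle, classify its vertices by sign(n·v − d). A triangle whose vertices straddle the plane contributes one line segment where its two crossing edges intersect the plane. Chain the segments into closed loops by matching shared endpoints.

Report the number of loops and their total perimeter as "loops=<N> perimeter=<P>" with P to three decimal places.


loops=1 perimeter=5.418

Straddling triangles (8 of 12):
  (v1,v0,v3) [+-+] → (0.0418, 0, 0)–(0.0418, 0.0723976, 0)  len=0.0724
  (v1,v3,v2) [++-] → (0.0418, 0.0723976, 1.61424)–(0.0418, 0, 1.69212)  len=0.1063
  (v3,v0,v4) [+--] → (0.0418, 0.0723976, 0)–(0.0418, 0.8227, 0)  len=0.7503
  (v3,v4,v2) [+--] → (0.0418, 0.8227, 0)–(0.0418, 0.0723976, 1.61424)  len=1.7801
  (v6,v0,v7) [--+] → (0.0418, -0.0723976, 0)–(0.0418, -0.8227, 0)  len=0.7503
  (v6,v7,v2) [-+-] → (0.0418, -0.8227, 0)–(0.0418, -0.0723976, 1.61424)  len=1.7801
  (v7,v0,v1) [+-+] → (0.0418, -0.0723976, 0)–(0.0418, 0, 0)  len=0.0724
  (v7,v1,v2) [++-] → (0.0418, 0, 1.69212)–(0.0418, -0.0723976, 1.61424)  len=0.1063

Chained into 1 loop(s):
  loop 1: 8 segments, perimeter = 5.4182
Total perimeter = 5.418


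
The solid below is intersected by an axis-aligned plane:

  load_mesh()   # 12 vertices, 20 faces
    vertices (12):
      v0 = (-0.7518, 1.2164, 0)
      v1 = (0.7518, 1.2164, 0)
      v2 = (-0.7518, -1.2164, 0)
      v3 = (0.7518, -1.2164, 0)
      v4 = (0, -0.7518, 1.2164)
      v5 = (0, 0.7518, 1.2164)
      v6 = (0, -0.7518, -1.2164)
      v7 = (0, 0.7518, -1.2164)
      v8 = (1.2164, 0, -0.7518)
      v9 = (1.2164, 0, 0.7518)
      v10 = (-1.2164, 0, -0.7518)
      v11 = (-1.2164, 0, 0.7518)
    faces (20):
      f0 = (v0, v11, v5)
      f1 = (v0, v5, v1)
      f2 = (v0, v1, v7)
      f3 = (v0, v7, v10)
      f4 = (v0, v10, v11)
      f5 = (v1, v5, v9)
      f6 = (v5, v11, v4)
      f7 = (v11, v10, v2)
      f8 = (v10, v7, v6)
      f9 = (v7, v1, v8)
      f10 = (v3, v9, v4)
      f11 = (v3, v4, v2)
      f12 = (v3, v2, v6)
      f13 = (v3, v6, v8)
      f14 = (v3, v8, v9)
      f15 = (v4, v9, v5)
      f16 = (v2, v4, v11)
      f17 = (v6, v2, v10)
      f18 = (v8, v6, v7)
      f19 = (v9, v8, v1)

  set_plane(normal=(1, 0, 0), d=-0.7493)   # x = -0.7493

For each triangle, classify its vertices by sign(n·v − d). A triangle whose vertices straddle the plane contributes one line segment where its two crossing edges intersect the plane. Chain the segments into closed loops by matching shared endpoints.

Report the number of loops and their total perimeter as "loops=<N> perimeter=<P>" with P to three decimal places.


Straddling triangles (10 of 20):
  (v0,v11,v5) [--+] → (-0.7493, 0.288693, 0.930207)–(-0.7493, 1.21486, 0.00404496)  len=1.3098
  (v0,v5,v1) [-++] → (-0.7493, 1.21486, 0.00404496)–(-0.7493, 1.2164, 0)  len=0.0043
  (v0,v1,v7) [-++] → (-0.7493, 1.2164, 0)–(-0.7493, 1.21486, -0.00404496)  len=0.0043
  (v0,v7,v10) [-+-] → (-0.7493, 1.21486, -0.00404496)–(-0.7493, 0.288693, -0.930207)  len=1.3098
  (v5,v11,v4) [+-+] → (-0.7493, 0.288693, 0.930207)–(-0.7493, -0.288693, 0.930207)  len=0.5774
  (v10,v7,v6) [-++] → (-0.7493, 0.288693, -0.930207)–(-0.7493, -0.288693, -0.930207)  len=0.5774
  (v3,v4,v2) [++-] → (-0.7493, -1.21486, 0.00404496)–(-0.7493, -1.2164, 0)  len=0.0043
  (v3,v2,v6) [+-+] → (-0.7493, -1.2164, 0)–(-0.7493, -1.21486, -0.00404496)  len=0.0043
  (v2,v4,v11) [-+-] → (-0.7493, -1.21486, 0.00404496)–(-0.7493, -0.288693, 0.930207)  len=1.3098
  (v6,v2,v10) [+--] → (-0.7493, -1.21486, -0.00404496)–(-0.7493, -0.288693, -0.930207)  len=1.3098

Chained into 1 loop(s):
  loop 1: 10 segments, perimeter = 6.4113
Total perimeter = 6.411

loops=1 perimeter=6.411


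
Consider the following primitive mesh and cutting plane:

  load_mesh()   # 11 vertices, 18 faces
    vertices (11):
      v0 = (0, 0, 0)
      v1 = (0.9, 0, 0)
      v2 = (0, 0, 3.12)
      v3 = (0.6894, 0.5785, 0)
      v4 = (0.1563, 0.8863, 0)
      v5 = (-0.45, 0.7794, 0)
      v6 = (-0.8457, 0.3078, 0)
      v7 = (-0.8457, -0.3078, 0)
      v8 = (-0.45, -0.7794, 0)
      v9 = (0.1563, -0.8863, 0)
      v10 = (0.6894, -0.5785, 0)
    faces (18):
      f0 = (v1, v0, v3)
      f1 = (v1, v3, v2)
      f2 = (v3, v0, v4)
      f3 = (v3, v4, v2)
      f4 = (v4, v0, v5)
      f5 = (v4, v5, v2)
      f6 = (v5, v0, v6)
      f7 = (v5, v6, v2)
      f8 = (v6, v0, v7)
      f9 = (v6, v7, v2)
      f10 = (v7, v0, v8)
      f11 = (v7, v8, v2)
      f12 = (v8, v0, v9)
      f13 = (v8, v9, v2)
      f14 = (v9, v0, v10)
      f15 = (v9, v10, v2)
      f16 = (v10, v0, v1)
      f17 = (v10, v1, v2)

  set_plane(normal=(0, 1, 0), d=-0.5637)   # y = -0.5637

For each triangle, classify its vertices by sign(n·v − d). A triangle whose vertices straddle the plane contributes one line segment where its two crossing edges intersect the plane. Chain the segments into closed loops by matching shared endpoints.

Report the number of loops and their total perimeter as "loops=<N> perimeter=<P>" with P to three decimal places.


Straddling triangles (8 of 18):
  (v7,v0,v8) [++-] → (-0.325462, -0.5637, 0)–(-0.630985, -0.5637, 0)  len=0.3055
  (v7,v8,v2) [+-+] → (-0.630985, -0.5637, 0)–(-0.325462, -0.5637, 0.863464)  len=0.9159
  (v8,v0,v9) [-+-] → (-0.325462, -0.5637, 0)–(0.0994091, -0.5637, 0)  len=0.4249
  (v8,v9,v2) [--+] → (0.0994091, -0.5637, 1.13563)–(-0.325462, -0.5637, 0.863464)  len=0.5046
  (v9,v0,v10) [-+-] → (0.0994091, -0.5637, 0)–(0.671763, -0.5637, 0)  len=0.5724
  (v9,v10,v2) [--+] → (0.671763, -0.5637, 0.0798202)–(0.0994091, -0.5637, 1.13563)  len=1.2010
  (v10,v0,v1) [-++] → (0.671763, -0.5637, 0)–(0.694788, -0.5637, 0)  len=0.0230
  (v10,v1,v2) [-++] → (0.694788, -0.5637, 0)–(0.671763, -0.5637, 0.0798202)  len=0.0831

Chained into 1 loop(s):
  loop 1: 8 segments, perimeter = 4.0303
Total perimeter = 4.030

loops=1 perimeter=4.030


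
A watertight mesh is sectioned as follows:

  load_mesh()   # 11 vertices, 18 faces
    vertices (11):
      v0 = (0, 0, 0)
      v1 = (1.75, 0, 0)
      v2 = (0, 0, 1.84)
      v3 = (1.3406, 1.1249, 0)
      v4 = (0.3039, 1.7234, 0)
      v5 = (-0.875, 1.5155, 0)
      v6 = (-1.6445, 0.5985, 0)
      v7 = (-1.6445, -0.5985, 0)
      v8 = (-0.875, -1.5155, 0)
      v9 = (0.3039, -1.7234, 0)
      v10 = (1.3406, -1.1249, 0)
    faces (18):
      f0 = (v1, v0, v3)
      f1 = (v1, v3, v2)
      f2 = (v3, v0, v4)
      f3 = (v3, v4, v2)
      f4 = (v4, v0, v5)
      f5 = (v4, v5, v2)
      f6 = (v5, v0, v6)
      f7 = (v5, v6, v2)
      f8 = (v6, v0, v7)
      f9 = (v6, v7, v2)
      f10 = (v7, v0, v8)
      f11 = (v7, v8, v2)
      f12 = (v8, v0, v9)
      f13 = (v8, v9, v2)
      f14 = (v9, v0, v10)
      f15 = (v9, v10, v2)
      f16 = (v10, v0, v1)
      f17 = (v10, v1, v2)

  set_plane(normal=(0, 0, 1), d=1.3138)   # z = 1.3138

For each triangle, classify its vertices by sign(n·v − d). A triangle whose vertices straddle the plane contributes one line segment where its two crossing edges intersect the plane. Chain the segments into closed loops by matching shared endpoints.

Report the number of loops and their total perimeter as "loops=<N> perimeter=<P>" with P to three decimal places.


Straddling triangles (9 of 18):
  (v1,v3,v2) [--+] → (0.383382, 0.321697, 1.3138)–(0.500462, 0, 1.3138)  len=0.3423
  (v3,v4,v2) [--+] → (0.0869088, 0.492855, 1.3138)–(0.383382, 0.321697, 1.3138)  len=0.3423
  (v4,v5,v2) [--+] → (-0.250231, 0.4334, 1.3138)–(0.0869088, 0.492855, 1.3138)  len=0.3423
  (v5,v6,v2) [--+] → (-0.470291, 0.171158, 1.3138)–(-0.250231, 0.4334, 1.3138)  len=0.3423
  (v6,v7,v2) [--+] → (-0.470291, -0.171158, 1.3138)–(-0.470291, 0.171158, 1.3138)  len=0.3423
  (v7,v8,v2) [--+] → (-0.250231, -0.4334, 1.3138)–(-0.470291, -0.171158, 1.3138)  len=0.3423
  (v8,v9,v2) [--+] → (0.0869088, -0.492855, 1.3138)–(-0.250231, -0.4334, 1.3138)  len=0.3423
  (v9,v10,v2) [--+] → (0.383382, -0.321697, 1.3138)–(0.0869088, -0.492855, 1.3138)  len=0.3423
  (v10,v1,v2) [--+] → (0.500462, 0, 1.3138)–(0.383382, -0.321697, 1.3138)  len=0.3423

Chained into 1 loop(s):
  loop 1: 9 segments, perimeter = 3.0810
Total perimeter = 3.081

loops=1 perimeter=3.081


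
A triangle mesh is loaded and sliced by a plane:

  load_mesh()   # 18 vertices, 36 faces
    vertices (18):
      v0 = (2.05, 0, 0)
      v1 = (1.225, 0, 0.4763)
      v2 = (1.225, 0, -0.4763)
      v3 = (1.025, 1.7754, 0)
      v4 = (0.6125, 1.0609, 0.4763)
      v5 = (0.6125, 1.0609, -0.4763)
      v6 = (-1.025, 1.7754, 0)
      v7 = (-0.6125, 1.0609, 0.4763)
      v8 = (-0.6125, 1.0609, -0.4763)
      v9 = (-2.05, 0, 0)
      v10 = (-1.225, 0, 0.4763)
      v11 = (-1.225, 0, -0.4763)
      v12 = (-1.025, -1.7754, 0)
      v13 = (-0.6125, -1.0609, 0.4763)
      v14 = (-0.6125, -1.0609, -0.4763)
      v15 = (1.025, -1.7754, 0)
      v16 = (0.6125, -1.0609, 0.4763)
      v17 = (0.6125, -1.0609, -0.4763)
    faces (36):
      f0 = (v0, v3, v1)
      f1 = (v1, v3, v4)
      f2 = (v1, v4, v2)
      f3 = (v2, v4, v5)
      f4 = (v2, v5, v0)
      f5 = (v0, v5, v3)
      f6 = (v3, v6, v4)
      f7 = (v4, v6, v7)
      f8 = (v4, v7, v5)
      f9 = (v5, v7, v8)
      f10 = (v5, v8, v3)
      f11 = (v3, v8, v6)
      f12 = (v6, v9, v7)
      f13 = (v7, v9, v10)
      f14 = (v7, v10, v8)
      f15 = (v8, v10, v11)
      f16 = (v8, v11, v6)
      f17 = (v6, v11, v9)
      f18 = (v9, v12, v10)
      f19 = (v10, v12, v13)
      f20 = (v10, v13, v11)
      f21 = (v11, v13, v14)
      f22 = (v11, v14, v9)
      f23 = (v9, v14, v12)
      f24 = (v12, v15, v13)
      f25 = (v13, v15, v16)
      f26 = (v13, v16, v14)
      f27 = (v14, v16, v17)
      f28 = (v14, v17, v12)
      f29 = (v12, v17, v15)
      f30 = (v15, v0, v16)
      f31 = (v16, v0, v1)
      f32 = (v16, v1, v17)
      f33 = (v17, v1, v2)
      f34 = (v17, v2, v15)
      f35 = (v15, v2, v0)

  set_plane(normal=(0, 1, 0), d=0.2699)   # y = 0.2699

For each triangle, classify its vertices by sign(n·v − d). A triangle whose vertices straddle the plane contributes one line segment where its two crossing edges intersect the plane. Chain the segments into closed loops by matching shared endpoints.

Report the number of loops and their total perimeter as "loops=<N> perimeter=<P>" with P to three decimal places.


loops=2 perimeter=5.716

Straddling triangles (12 of 36):
  (v0,v3,v1) [-+-] → (1.89418, 0.2699, 0)–(1.1946, 0.2699, 0.403892)  len=0.8078
  (v1,v3,v4) [-++] → (1.1946, 0.2699, 0.403892)–(1.06918, 0.2699, 0.4763)  len=0.1448
  (v1,v4,v2) [-+-] → (1.06918, 0.2699, 0.4763)–(1.06918, 0.2699, -0.233952)  len=0.7103
  (v2,v4,v5) [-++] → (1.06918, 0.2699, -0.233952)–(1.06918, 0.2699, -0.4763)  len=0.2423
  (v2,v5,v0) [-+-] → (1.06918, 0.2699, -0.4763)–(1.68429, 0.2699, -0.121174)  len=0.7103
  (v0,v5,v3) [-++] → (1.68429, 0.2699, -0.121174)–(1.89418, 0.2699, 0)  len=0.2424
  (v6,v9,v7) [+-+] → (-1.89418, 0.2699, 0)–(-1.68429, 0.2699, 0.121174)  len=0.2424
  (v7,v9,v10) [+--] → (-1.68429, 0.2699, 0.121174)–(-1.06918, 0.2699, 0.4763)  len=0.7103
  (v7,v10,v8) [+-+] → (-1.06918, 0.2699, 0.4763)–(-1.06918, 0.2699, 0.233952)  len=0.2423
  (v8,v10,v11) [+--] → (-1.06918, 0.2699, 0.233952)–(-1.06918, 0.2699, -0.4763)  len=0.7103
  (v8,v11,v6) [+-+] → (-1.06918, 0.2699, -0.4763)–(-1.1946, 0.2699, -0.403892)  len=0.1448
  (v6,v11,v9) [+--] → (-1.1946, 0.2699, -0.403892)–(-1.89418, 0.2699, 0)  len=0.8078

Chained into 2 loop(s):
  loop 1: 6 segments, perimeter = 2.8578
  loop 2: 6 segments, perimeter = 2.8578
Total perimeter = 5.716


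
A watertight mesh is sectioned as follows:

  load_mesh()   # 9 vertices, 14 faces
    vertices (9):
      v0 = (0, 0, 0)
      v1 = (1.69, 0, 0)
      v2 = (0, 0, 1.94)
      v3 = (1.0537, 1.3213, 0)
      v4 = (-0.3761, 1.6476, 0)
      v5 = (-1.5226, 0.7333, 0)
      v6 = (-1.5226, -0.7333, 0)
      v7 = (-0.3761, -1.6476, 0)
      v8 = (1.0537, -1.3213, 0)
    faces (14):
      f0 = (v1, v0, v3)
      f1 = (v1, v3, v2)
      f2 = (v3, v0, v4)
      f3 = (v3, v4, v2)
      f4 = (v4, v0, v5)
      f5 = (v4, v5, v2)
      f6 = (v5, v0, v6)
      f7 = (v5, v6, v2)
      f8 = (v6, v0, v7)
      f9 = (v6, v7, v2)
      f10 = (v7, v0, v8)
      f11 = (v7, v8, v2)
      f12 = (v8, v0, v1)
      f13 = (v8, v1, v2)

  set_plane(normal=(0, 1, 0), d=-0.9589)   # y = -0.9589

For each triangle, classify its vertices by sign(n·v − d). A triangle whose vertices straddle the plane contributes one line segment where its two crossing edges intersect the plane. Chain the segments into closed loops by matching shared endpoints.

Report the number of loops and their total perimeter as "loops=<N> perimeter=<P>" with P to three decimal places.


Straddling triangles (6 of 14):
  (v6,v0,v7) [++-] → (-0.218889, -0.9589, 0)–(-1.23971, -0.9589, 0)  len=1.0208
  (v6,v7,v2) [+-+] → (-1.23971, -0.9589, 0)–(-0.218889, -0.9589, 0.810924)  len=1.3037
  (v7,v0,v8) [-+-] → (-0.218889, -0.9589, 0)–(0.764696, -0.9589, 0)  len=0.9836
  (v7,v8,v2) [--+] → (0.764696, -0.9589, 0.532094)–(-0.218889, -0.9589, 0.810924)  len=1.0223
  (v8,v0,v1) [-++] → (0.764696, -0.9589, 0)–(1.22822, -0.9589, 0)  len=0.4635
  (v8,v1,v2) [-++] → (1.22822, -0.9589, 0)–(0.764696, -0.9589, 0.532094)  len=0.7057

Chained into 1 loop(s):
  loop 1: 6 segments, perimeter = 5.4997
Total perimeter = 5.500

loops=1 perimeter=5.500


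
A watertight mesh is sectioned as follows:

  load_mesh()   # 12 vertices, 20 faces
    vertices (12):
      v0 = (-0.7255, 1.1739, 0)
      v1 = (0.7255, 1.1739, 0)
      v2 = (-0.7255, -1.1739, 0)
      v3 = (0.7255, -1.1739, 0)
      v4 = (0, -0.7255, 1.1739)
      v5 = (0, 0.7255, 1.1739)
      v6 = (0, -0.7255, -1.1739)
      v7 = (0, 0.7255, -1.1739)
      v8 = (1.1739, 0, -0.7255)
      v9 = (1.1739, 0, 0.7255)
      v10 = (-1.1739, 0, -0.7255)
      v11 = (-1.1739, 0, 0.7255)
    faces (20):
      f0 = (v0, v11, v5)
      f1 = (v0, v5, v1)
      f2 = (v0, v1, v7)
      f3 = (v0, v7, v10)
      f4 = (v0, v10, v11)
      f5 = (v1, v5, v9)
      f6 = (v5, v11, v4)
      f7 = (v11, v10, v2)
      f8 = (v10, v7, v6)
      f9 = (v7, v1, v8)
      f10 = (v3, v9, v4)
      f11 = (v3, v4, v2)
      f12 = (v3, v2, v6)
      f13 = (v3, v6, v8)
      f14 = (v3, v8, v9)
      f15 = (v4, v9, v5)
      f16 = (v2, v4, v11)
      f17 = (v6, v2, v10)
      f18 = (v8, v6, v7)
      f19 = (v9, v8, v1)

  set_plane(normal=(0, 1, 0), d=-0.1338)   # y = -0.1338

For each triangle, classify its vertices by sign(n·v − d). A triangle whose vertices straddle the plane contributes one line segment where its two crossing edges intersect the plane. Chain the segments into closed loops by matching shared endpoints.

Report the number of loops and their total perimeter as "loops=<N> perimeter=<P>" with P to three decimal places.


loops=1 perimeter=7.606

Straddling triangles (10 of 20):
  (v5,v11,v4) [++-] → (-0.957404, -0.1338, 0.808196)–(0, -0.1338, 1.1739)  len=1.0249
  (v11,v10,v2) [++-] → (-1.12279, -0.1338, -0.642808)–(-1.12279, -0.1338, 0.642808)  len=1.2856
  (v10,v7,v6) [++-] → (0, -0.1338, -1.1739)–(-0.957404, -0.1338, -0.808196)  len=1.0249
  (v3,v9,v4) [-+-] → (1.12279, -0.1338, 0.642808)–(0.957404, -0.1338, 0.808196)  len=0.2339
  (v3,v6,v8) [--+] → (0.957404, -0.1338, -0.808196)–(1.12279, -0.1338, -0.642808)  len=0.2339
  (v3,v8,v9) [-++] → (1.12279, -0.1338, -0.642808)–(1.12279, -0.1338, 0.642808)  len=1.2856
  (v4,v9,v5) [-++] → (0.957404, -0.1338, 0.808196)–(0, -0.1338, 1.1739)  len=1.0249
  (v2,v4,v11) [--+] → (-0.957404, -0.1338, 0.808196)–(-1.12279, -0.1338, 0.642808)  len=0.2339
  (v6,v2,v10) [--+] → (-1.12279, -0.1338, -0.642808)–(-0.957404, -0.1338, -0.808196)  len=0.2339
  (v8,v6,v7) [+-+] → (0.957404, -0.1338, -0.808196)–(0, -0.1338, -1.1739)  len=1.0249

Chained into 1 loop(s):
  loop 1: 10 segments, perimeter = 7.6063
Total perimeter = 7.606


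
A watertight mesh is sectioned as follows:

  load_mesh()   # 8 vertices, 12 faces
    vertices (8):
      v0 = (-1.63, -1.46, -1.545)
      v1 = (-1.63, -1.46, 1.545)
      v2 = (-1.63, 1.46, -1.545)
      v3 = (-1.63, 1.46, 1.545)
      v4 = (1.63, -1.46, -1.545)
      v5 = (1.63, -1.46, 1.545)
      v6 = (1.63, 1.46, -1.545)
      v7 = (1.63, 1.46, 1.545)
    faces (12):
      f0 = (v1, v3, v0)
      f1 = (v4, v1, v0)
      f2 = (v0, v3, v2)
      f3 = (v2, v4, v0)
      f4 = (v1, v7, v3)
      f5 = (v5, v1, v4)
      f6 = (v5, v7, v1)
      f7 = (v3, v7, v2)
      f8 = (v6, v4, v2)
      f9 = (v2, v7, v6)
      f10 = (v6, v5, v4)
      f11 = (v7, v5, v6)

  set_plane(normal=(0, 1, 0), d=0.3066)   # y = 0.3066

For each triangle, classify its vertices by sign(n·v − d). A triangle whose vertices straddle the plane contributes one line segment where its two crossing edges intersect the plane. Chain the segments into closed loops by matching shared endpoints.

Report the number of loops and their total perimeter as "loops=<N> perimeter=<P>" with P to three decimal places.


loops=1 perimeter=12.700

Straddling triangles (8 of 12):
  (v1,v3,v0) [-+-] → (-1.63, 0.3066, 1.545)–(-1.63, 0.3066, 0.32445)  len=1.2206
  (v0,v3,v2) [-++] → (-1.63, 0.3066, 0.32445)–(-1.63, 0.3066, -1.545)  len=1.8694
  (v2,v4,v0) [+--] → (-0.3423, 0.3066, -1.545)–(-1.63, 0.3066, -1.545)  len=1.2877
  (v1,v7,v3) [-++] → (0.3423, 0.3066, 1.545)–(-1.63, 0.3066, 1.545)  len=1.9723
  (v5,v7,v1) [-+-] → (1.63, 0.3066, 1.545)–(0.3423, 0.3066, 1.545)  len=1.2877
  (v6,v4,v2) [+-+] → (1.63, 0.3066, -1.545)–(-0.3423, 0.3066, -1.545)  len=1.9723
  (v6,v5,v4) [+--] → (1.63, 0.3066, -0.32445)–(1.63, 0.3066, -1.545)  len=1.2206
  (v7,v5,v6) [+-+] → (1.63, 0.3066, 1.545)–(1.63, 0.3066, -0.32445)  len=1.8694

Chained into 1 loop(s):
  loop 1: 8 segments, perimeter = 12.7000
Total perimeter = 12.700


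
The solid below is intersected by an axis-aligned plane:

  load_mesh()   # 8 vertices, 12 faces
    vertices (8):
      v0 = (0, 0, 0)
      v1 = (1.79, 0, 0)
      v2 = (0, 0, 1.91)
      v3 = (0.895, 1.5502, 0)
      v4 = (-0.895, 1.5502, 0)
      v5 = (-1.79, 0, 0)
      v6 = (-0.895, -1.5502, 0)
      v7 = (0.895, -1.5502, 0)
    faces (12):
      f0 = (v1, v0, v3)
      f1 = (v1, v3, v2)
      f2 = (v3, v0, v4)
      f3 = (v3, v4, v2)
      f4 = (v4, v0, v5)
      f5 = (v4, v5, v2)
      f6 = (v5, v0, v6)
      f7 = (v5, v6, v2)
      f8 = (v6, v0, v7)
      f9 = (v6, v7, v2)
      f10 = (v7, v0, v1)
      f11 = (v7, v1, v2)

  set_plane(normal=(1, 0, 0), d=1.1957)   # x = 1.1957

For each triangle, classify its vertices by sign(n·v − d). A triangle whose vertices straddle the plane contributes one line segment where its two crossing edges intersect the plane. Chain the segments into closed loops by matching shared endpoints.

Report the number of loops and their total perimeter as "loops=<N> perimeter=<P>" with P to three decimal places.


loops=1 perimeter=4.477

Straddling triangles (4 of 12):
  (v1,v0,v3) [+--] → (1.1957, 0, 0)–(1.1957, 1.02937, 0)  len=1.0294
  (v1,v3,v2) [+--] → (1.1957, 1.02937, 0)–(1.1957, 0, 0.634141)  len=1.2090
  (v7,v0,v1) [--+] → (1.1957, 0, 0)–(1.1957, -1.02937, 0)  len=1.0294
  (v7,v1,v2) [-+-] → (1.1957, -1.02937, 0)–(1.1957, 0, 0.634141)  len=1.2090

Chained into 1 loop(s):
  loop 1: 4 segments, perimeter = 4.4768
Total perimeter = 4.477


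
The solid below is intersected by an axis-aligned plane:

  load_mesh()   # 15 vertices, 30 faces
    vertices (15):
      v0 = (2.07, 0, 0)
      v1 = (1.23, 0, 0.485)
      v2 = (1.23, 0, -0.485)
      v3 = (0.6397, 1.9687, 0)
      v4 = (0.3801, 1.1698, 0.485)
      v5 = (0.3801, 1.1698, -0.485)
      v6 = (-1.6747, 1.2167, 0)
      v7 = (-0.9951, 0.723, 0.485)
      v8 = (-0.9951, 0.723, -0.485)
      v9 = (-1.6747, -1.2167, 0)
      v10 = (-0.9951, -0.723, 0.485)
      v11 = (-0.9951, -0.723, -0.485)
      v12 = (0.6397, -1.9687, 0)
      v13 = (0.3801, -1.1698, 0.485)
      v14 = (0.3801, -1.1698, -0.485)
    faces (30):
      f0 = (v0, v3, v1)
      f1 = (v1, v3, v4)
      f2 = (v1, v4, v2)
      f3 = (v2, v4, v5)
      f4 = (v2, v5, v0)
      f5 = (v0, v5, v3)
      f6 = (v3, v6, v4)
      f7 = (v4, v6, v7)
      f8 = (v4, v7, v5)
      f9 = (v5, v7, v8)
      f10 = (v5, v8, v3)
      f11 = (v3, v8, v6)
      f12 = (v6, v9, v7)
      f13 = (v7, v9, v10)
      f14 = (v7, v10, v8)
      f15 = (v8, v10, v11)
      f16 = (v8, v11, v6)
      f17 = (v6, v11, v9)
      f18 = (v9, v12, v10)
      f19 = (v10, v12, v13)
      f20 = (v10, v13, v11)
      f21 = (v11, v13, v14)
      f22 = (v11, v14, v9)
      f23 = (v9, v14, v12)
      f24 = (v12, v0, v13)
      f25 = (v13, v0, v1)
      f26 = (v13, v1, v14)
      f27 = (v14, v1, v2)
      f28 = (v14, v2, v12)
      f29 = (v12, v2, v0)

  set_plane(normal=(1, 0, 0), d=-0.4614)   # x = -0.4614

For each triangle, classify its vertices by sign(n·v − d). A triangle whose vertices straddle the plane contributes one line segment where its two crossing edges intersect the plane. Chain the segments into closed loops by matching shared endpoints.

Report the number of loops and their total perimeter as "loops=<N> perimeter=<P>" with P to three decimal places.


loops=2 perimeter=5.394

Straddling triangles (12 of 30):
  (v3,v6,v4) [+-+] → (-0.4614, 1.61093, 0)–(-0.4614, 1.18901, 0.286378)  len=0.5099
  (v4,v6,v7) [+--] → (-0.4614, 1.18901, 0.286378)–(-0.4614, 0.896398, 0.485)  len=0.3537
  (v4,v7,v5) [+-+] → (-0.4614, 0.896398, 0.485)–(-0.4614, 0.896398, 0.108554)  len=0.3764
  (v5,v7,v8) [+--] → (-0.4614, 0.896398, 0.108554)–(-0.4614, 0.896398, -0.485)  len=0.5936
  (v5,v8,v3) [+-+] → (-0.4614, 0.896398, -0.485)–(-0.4614, 1.12967, -0.326666)  len=0.2819
  (v3,v8,v6) [+--] → (-0.4614, 1.12967, -0.326666)–(-0.4614, 1.61093, 0)  len=0.5816
  (v9,v12,v10) [-+-] → (-0.4614, -1.61093, 0)–(-0.4614, -1.12967, 0.326666)  len=0.5816
  (v10,v12,v13) [-++] → (-0.4614, -1.12967, 0.326666)–(-0.4614, -0.896398, 0.485)  len=0.2819
  (v10,v13,v11) [-+-] → (-0.4614, -0.896398, 0.485)–(-0.4614, -0.896398, -0.108554)  len=0.5936
  (v11,v13,v14) [-++] → (-0.4614, -0.896398, -0.108554)–(-0.4614, -0.896398, -0.485)  len=0.3764
  (v11,v14,v9) [-+-] → (-0.4614, -0.896398, -0.485)–(-0.4614, -1.18901, -0.286378)  len=0.3537
  (v9,v14,v12) [-++] → (-0.4614, -1.18901, -0.286378)–(-0.4614, -1.61093, 0)  len=0.5099

Chained into 2 loop(s):
  loop 1: 6 segments, perimeter = 2.6972
  loop 2: 6 segments, perimeter = 2.6972
Total perimeter = 5.394


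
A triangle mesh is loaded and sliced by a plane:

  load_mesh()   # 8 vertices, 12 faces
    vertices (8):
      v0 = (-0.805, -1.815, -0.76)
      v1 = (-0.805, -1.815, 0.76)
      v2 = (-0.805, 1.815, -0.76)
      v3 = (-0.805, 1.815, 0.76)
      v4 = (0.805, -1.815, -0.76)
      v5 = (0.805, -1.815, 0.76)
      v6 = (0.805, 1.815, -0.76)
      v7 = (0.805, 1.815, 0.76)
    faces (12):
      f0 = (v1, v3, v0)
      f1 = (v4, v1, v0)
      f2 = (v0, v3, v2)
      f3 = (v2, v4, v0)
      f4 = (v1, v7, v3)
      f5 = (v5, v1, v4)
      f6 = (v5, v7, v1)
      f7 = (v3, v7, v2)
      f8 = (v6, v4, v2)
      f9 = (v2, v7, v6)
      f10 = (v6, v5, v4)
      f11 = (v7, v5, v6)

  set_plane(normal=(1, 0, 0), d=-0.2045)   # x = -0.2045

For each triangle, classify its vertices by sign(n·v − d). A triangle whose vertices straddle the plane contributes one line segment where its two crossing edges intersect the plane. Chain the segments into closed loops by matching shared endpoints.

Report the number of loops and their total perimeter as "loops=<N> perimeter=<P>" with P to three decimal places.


loops=1 perimeter=10.300

Straddling triangles (8 of 12):
  (v4,v1,v0) [+--] → (-0.2045, -1.815, 0.193068)–(-0.2045, -1.815, -0.76)  len=0.9531
  (v2,v4,v0) [-+-] → (-0.2045, 0.461078, -0.76)–(-0.2045, -1.815, -0.76)  len=2.2761
  (v1,v7,v3) [-+-] → (-0.2045, -0.461078, 0.76)–(-0.2045, 1.815, 0.76)  len=2.2761
  (v5,v1,v4) [+-+] → (-0.2045, -1.815, 0.76)–(-0.2045, -1.815, 0.193068)  len=0.5669
  (v5,v7,v1) [++-] → (-0.2045, -0.461078, 0.76)–(-0.2045, -1.815, 0.76)  len=1.3539
  (v3,v7,v2) [-+-] → (-0.2045, 1.815, 0.76)–(-0.2045, 1.815, -0.193068)  len=0.9531
  (v6,v4,v2) [++-] → (-0.2045, 0.461078, -0.76)–(-0.2045, 1.815, -0.76)  len=1.3539
  (v2,v7,v6) [-++] → (-0.2045, 1.815, -0.193068)–(-0.2045, 1.815, -0.76)  len=0.5669

Chained into 1 loop(s):
  loop 1: 8 segments, perimeter = 10.3000
Total perimeter = 10.300


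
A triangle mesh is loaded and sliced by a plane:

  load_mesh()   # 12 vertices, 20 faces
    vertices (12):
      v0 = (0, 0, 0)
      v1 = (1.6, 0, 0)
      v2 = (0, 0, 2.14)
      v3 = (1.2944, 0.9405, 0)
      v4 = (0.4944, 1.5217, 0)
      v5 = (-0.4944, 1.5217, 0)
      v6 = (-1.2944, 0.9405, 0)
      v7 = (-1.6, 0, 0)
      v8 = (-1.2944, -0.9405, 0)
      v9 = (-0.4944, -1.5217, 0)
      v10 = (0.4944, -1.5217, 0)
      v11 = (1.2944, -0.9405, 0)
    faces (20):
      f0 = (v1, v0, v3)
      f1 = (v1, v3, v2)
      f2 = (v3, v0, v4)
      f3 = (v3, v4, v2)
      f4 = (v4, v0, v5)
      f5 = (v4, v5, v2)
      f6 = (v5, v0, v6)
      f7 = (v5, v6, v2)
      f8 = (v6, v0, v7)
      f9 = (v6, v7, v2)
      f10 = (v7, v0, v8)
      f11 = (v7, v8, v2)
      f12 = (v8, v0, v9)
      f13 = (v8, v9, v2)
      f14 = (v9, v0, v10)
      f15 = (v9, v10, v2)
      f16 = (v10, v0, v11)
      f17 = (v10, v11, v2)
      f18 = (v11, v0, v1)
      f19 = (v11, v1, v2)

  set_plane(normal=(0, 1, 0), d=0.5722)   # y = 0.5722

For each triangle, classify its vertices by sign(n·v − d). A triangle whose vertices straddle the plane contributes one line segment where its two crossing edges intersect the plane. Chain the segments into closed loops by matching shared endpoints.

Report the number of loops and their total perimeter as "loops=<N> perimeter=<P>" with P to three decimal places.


loops=1 perimeter=6.854

Straddling triangles (10 of 20):
  (v1,v0,v3) [--+] → (0.787513, 0.5722, 0)–(1.41407, 0.5722, 0)  len=0.6266
  (v1,v3,v2) [-+-] → (1.41407, 0.5722, 0)–(0.787513, 0.5722, 0.838024)  len=1.0464
  (v3,v0,v4) [+-+] → (0.787513, 0.5722, 0)–(0.185908, 0.5722, 0)  len=0.6016
  (v3,v4,v2) [++-] → (0.185908, 0.5722, 1.3353)–(0.787513, 0.5722, 0.838024)  len=0.7805
  (v4,v0,v5) [+-+] → (0.185908, 0.5722, 0)–(-0.185908, 0.5722, 0)  len=0.3718
  (v4,v5,v2) [++-] → (-0.185908, 0.5722, 1.3353)–(0.185908, 0.5722, 1.3353)  len=0.3718
  (v5,v0,v6) [+-+] → (-0.185908, 0.5722, 0)–(-0.787513, 0.5722, 0)  len=0.6016
  (v5,v6,v2) [++-] → (-0.787513, 0.5722, 0.838024)–(-0.185908, 0.5722, 1.3353)  len=0.7805
  (v6,v0,v7) [+--] → (-0.787513, 0.5722, 0)–(-1.41407, 0.5722, 0)  len=0.6266
  (v6,v7,v2) [+--] → (-1.41407, 0.5722, 0)–(-0.787513, 0.5722, 0.838024)  len=1.0464

Chained into 1 loop(s):
  loop 1: 10 segments, perimeter = 6.8537
Total perimeter = 6.854


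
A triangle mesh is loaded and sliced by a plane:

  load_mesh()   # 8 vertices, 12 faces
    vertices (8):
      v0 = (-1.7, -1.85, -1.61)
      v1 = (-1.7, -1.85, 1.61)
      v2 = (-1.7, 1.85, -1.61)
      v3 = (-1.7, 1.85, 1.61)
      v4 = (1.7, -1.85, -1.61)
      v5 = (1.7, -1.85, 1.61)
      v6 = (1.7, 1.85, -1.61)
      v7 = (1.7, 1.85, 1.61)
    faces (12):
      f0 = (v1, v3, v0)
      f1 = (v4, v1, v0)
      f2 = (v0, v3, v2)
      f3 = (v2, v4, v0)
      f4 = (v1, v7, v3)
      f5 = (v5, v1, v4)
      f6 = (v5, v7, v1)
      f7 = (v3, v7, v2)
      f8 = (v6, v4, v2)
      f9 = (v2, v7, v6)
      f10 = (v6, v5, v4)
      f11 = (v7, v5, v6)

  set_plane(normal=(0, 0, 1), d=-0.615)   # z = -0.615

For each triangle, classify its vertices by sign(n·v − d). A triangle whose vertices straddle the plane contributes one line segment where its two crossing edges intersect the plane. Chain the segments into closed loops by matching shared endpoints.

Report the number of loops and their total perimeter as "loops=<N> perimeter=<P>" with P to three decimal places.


Straddling triangles (8 of 12):
  (v1,v3,v0) [++-] → (-1.7, -0.706677, -0.615)–(-1.7, -1.85, -0.615)  len=1.1433
  (v4,v1,v0) [-+-] → (0.649379, -1.85, -0.615)–(-1.7, -1.85, -0.615)  len=2.3494
  (v0,v3,v2) [-+-] → (-1.7, -0.706677, -0.615)–(-1.7, 1.85, -0.615)  len=2.5567
  (v5,v1,v4) [++-] → (0.649379, -1.85, -0.615)–(1.7, -1.85, -0.615)  len=1.0506
  (v3,v7,v2) [++-] → (-0.649379, 1.85, -0.615)–(-1.7, 1.85, -0.615)  len=1.0506
  (v2,v7,v6) [-+-] → (-0.649379, 1.85, -0.615)–(1.7, 1.85, -0.615)  len=2.3494
  (v6,v5,v4) [-+-] → (1.7, 0.706677, -0.615)–(1.7, -1.85, -0.615)  len=2.5567
  (v7,v5,v6) [++-] → (1.7, 0.706677, -0.615)–(1.7, 1.85, -0.615)  len=1.1433

Chained into 1 loop(s):
  loop 1: 8 segments, perimeter = 14.2000
Total perimeter = 14.200

loops=1 perimeter=14.200
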